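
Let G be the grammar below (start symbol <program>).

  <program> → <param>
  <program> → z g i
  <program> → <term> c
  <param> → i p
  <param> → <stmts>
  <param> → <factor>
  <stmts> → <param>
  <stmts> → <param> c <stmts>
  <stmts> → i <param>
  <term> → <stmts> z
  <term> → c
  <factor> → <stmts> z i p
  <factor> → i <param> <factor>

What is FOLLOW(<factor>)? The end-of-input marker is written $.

In <param> → <factor>: <factor> is at the end, add FOLLOW(<param>) = { $, c, i, z }.
In <factor> → i <param> <factor>: <factor> is at the end, add FOLLOW(<factor>) = { $, c, i, z }.
Union: FOLLOW(<factor>) = { $, c, i, z }.

{ $, c, i, z }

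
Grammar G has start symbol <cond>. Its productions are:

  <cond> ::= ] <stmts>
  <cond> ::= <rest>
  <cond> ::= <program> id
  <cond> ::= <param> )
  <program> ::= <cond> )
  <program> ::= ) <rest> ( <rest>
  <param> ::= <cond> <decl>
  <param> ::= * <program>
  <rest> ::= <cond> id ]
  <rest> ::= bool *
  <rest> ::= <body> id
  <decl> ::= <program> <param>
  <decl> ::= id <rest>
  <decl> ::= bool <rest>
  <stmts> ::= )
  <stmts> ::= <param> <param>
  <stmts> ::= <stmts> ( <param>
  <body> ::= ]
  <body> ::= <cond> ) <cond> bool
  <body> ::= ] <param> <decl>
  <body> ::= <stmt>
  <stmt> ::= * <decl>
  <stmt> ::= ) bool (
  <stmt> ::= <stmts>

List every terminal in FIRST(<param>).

From <param> ::= <cond> <decl>: add FIRST(<cond>) = { ), *, ], bool }.
<param> ::= * <program> contributes {*}.
Union: FIRST(<param>) = { ), *, ], bool }.

{ ), *, ], bool }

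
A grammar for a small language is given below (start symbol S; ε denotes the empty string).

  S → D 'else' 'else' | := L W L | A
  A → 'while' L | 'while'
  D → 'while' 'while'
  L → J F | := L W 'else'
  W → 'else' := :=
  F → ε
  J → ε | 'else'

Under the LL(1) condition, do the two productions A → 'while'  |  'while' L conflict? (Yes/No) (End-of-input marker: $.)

FIRST('while') = { 'while' } and FIRST('while' L) = { 'while' }.
Both contain 'while', so the two alternatives are not disjoint — LL(1) conflict.

Yes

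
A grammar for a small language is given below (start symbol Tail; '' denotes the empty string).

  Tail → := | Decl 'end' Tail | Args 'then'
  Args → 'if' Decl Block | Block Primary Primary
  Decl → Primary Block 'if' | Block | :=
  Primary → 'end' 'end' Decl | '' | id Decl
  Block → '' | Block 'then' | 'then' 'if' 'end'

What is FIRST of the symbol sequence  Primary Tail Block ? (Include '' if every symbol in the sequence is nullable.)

Add FIRST(Primary)\{''} = { 'end', id }; Primary is nullable, continue.
Add FIRST(Tail) = { 'end', 'if', 'then', :=, id }; Tail is not nullable, stop.

{ 'end', 'if', 'then', :=, id }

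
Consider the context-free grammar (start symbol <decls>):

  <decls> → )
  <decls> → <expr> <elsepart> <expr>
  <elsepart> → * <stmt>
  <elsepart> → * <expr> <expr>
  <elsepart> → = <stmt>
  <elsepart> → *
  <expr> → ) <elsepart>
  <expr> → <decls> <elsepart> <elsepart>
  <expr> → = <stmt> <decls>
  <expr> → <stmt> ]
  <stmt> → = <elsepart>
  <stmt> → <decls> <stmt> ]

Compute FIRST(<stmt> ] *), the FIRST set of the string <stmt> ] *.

Add FIRST(<stmt>) = { ), = }; <stmt> is not nullable, stop.

{ ), = }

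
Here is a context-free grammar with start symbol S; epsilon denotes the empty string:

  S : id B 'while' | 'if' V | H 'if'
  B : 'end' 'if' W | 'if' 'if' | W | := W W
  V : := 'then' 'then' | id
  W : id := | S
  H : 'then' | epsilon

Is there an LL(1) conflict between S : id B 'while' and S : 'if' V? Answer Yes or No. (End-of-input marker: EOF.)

No

FIRST(id B 'while') = { id } and FIRST('if' V) = { 'if' }.
The FIRST sets are disjoint and neither alternative is nullable — no conflict.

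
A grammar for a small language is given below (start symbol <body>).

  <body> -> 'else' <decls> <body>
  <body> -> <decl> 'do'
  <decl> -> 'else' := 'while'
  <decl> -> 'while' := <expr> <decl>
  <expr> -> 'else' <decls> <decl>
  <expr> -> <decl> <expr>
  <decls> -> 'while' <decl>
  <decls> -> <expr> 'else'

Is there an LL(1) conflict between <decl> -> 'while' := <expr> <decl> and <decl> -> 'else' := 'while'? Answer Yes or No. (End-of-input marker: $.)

FIRST('while' := <expr> <decl>) = { 'while' } and FIRST('else' := 'while') = { 'else' }.
The FIRST sets are disjoint and neither alternative is nullable — no conflict.

No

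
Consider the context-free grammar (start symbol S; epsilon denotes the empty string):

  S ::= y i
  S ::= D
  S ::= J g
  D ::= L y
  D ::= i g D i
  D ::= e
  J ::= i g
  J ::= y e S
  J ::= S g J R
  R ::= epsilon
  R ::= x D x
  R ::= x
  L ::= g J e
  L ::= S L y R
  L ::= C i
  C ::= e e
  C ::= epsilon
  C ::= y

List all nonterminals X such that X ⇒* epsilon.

{ C, R }

Directly nullable (have an epsilon-production): R, C.
No other nonterminal has a production whose RHS symbols are all nullable.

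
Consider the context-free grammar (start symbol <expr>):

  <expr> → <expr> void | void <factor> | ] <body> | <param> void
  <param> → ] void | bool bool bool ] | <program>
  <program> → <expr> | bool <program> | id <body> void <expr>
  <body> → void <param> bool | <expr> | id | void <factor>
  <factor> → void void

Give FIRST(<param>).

{ ], bool, id, void }

<param> → ] void contributes {]}.
<param> → bool bool bool ] contributes {bool}.
From <param> → <program>: add FIRST(<program>) = { ], bool, id, void }.
Union: FIRST(<param>) = { ], bool, id, void }.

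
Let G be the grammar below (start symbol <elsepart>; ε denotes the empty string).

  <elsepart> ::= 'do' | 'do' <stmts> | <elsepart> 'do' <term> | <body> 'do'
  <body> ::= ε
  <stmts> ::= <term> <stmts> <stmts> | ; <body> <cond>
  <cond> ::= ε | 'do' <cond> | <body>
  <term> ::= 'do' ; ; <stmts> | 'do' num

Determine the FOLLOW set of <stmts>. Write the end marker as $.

{ $, 'do', ; }

In <elsepart> ::= 'do' <stmts>: <stmts> is at the end, add FOLLOW(<elsepart>) = { $, 'do' }.
In <stmts> ::= <term> <stmts> <stmts>: add FIRST(<stmts>) = { 'do', ; }.
In <stmts> ::= <term> <stmts> <stmts>: <stmts> is at the end, add FOLLOW(<stmts>) = { $, 'do', ; }.
In <term> ::= 'do' ; ; <stmts>: <stmts> is at the end, add FOLLOW(<term>) = { $, 'do', ; }.
Union: FOLLOW(<stmts>) = { $, 'do', ; }.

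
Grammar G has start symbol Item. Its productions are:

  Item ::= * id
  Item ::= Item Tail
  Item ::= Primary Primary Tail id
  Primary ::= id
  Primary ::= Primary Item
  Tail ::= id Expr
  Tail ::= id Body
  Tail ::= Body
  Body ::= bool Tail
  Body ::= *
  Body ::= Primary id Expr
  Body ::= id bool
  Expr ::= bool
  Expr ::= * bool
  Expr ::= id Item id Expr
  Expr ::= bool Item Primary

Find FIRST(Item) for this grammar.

{ *, id }

Item ::= * id contributes {*}.
From Item ::= Item Tail: add FIRST(Item) = { *, id }.
From Item ::= Primary Primary Tail id: add FIRST(Primary) = { id }.
Union: FIRST(Item) = { *, id }.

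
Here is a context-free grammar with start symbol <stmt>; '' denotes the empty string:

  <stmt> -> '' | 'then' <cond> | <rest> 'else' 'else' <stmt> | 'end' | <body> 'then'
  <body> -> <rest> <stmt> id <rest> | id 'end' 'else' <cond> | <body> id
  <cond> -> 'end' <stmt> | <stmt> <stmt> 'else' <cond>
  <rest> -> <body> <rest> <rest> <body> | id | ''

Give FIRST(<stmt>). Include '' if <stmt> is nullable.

{ 'else', 'end', 'then', id, '' }

<stmt> -> '' contributes ''.
<stmt> -> 'then' <cond> contributes {'then'}.
From <stmt> -> <rest> 'else' 'else' <stmt>: <rest> nullable, take FIRST(<rest>) ∪ {'else'} = { 'else', 'end', 'then', id }.
<stmt> -> 'end' contributes {'end'}.
From <stmt> -> <body> 'then': add FIRST(<body>) = { 'else', 'end', 'then', id }.
Union: FIRST(<stmt>) = { 'else', 'end', 'then', id, '' }.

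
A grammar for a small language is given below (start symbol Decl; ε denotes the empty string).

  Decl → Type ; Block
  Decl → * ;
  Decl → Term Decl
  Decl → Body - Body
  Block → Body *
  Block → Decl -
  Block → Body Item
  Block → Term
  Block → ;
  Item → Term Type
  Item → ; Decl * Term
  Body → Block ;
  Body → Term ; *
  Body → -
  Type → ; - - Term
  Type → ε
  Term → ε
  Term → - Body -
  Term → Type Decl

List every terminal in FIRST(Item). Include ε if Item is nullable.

From Item → Term Type: Term, Type nullable, take FIRST(Term) ∪ FIRST(Type) = { *, -, ; }; also ε since the whole RHS is nullable.
Item → ; Decl * Term contributes {;}.
Union: FIRST(Item) = { *, -, ;, ε }.

{ *, -, ;, ε }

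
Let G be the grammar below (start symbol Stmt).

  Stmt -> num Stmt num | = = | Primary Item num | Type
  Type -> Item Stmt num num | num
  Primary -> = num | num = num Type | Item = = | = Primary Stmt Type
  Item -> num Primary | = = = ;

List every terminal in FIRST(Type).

{ =, num }

From Type -> Item Stmt num num: add FIRST(Item) = { =, num }.
Type -> num contributes {num}.
Union: FIRST(Type) = { =, num }.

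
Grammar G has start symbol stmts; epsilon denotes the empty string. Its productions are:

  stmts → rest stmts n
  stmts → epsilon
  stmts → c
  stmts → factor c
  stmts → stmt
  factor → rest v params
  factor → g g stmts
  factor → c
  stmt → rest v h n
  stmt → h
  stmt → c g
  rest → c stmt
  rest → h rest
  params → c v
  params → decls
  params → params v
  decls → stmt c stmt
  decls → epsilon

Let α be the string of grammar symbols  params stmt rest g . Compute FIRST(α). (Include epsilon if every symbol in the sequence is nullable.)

{ c, h, v }

Add FIRST(params)\{epsilon} = { c, h, v }; params is nullable, continue.
Add FIRST(stmt) = { c, h }; stmt is not nullable, stop.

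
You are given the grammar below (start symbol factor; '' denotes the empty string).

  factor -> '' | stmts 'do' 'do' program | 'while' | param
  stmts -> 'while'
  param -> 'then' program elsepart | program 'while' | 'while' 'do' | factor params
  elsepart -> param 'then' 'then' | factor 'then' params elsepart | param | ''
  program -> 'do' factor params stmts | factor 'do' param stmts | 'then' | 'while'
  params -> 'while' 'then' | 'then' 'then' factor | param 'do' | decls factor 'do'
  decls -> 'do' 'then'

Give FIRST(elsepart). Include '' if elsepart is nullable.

{ 'do', 'then', 'while', '' }

From elsepart -> param 'then' 'then': add FIRST(param) = { 'do', 'then', 'while' }.
From elsepart -> factor 'then' params elsepart: factor nullable, take FIRST(factor) ∪ {'then'} = { 'do', 'then', 'while' }.
From elsepart -> param: add FIRST(param) = { 'do', 'then', 'while' }.
elsepart -> '' contributes ''.
Union: FIRST(elsepart) = { 'do', 'then', 'while', '' }.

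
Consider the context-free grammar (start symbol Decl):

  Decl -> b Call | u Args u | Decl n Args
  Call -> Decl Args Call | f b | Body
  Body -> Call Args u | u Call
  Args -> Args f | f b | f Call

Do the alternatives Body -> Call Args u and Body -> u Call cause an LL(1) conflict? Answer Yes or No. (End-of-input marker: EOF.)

Yes

FIRST(Call Args u) = { b, f, u } and FIRST(u Call) = { u }.
Both contain u, so the two alternatives are not disjoint — LL(1) conflict.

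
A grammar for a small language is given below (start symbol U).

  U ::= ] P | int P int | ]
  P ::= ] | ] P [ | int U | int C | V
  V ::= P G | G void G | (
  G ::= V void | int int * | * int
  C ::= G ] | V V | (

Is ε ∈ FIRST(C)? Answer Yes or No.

No nonterminal in this grammar is nullable.
No production of C has an RHS whose symbols are all nullable, so C is not nullable.

No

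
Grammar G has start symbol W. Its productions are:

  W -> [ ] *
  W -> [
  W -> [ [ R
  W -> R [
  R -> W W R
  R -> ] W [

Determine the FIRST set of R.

From R -> W W R: add FIRST(W) = { [, ] }.
R -> ] W [ contributes {]}.
Union: FIRST(R) = { [, ] }.

{ [, ] }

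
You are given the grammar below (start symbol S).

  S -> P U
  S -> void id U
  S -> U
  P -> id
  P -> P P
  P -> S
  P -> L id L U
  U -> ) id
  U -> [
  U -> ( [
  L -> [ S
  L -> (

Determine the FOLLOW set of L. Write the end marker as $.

In P -> L id L U: add FIRST(id L U) = { id }.
In P -> L id L U: add FIRST(U) = { (, ), [ }.
Union: FOLLOW(L) = { (, ), [, id }.

{ (, ), [, id }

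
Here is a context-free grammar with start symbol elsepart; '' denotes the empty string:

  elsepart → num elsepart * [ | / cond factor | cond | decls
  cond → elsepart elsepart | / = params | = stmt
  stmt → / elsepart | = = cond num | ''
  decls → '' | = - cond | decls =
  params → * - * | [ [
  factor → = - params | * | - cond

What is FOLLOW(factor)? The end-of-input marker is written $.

{ $, *, -, /, =, num }

In elsepart → / cond factor: factor is at the end, add FOLLOW(elsepart) = { $, *, -, /, =, num }.
Union: FOLLOW(factor) = { $, *, -, /, =, num }.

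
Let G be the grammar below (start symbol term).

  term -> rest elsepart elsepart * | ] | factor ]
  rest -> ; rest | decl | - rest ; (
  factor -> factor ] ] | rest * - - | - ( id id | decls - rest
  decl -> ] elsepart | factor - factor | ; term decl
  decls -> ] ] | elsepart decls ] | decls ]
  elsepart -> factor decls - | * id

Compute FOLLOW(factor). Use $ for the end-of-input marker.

{ *, -, ;, ] }

In term -> factor ]: add FIRST(]) = { ] }.
In factor -> factor ] ]: add FIRST(] ]) = { ] }.
In decl -> factor - factor: add FIRST(- factor) = { - }.
In decl -> factor - factor: factor is at the end, add FOLLOW(decl) = { *, -, ;, ] }.
In elsepart -> factor decls -: add FIRST(decls -) = { *, -, ;, ] }.
Union: FOLLOW(factor) = { *, -, ;, ] }.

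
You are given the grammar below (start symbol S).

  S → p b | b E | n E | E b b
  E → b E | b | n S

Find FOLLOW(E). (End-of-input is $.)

In S → b E: E is at the end, add FOLLOW(S) = { $, b }.
In S → n E: E is at the end, add FOLLOW(S) = { $, b }.
In S → E b b: add FIRST(b b) = { b }.
In E → b E: E is at the end, add FOLLOW(E) = { $, b }.
Union: FOLLOW(E) = { $, b }.

{ $, b }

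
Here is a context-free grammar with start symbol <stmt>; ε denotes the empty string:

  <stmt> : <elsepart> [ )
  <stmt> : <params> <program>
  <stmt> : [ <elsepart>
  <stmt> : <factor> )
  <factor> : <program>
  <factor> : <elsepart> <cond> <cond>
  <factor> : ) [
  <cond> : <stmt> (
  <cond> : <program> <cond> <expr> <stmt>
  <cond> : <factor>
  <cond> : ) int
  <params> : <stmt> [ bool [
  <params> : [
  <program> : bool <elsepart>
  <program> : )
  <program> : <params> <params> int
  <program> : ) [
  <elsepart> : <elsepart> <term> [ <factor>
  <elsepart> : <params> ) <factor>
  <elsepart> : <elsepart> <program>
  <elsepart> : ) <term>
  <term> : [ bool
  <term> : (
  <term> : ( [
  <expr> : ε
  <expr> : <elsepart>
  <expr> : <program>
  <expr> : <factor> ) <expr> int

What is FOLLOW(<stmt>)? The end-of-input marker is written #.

{ #, (, ), [, bool, int }

<stmt> is the start symbol, so # ∈ FOLLOW(<stmt>).
In <cond> : <stmt> (: add FIRST(() = { ( }.
In <cond> : <program> <cond> <expr> <stmt>: <stmt> is at the end, add FOLLOW(<cond>) = { #, (, ), [, bool, int }.
In <params> : <stmt> [ bool [: add FIRST([ bool [) = { [ }.
Union: FOLLOW(<stmt>) = { #, (, ), [, bool, int }.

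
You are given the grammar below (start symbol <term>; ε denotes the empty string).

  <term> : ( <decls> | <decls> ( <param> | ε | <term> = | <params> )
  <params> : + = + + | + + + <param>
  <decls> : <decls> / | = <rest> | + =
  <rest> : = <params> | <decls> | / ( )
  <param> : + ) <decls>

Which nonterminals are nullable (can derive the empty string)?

{ <term> }

Directly nullable (have an ε-production): <term>.
No other nonterminal has a production whose RHS symbols are all nullable.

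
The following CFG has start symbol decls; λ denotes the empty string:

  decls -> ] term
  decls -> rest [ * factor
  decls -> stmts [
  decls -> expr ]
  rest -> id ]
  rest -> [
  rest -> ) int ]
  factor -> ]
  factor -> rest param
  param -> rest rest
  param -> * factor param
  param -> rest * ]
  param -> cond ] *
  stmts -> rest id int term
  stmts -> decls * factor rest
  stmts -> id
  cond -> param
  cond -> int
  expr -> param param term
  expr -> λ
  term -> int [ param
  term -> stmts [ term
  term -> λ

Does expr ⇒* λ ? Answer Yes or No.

expr has an λ-production, so expr ⇒ λ.

Yes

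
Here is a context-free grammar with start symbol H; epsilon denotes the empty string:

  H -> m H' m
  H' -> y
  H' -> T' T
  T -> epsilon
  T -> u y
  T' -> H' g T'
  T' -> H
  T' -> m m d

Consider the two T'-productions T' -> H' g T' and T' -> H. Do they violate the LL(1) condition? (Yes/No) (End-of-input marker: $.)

FIRST(H' g T') = { m, y } and FIRST(H) = { m }.
Both contain m, so the two alternatives are not disjoint — LL(1) conflict.

Yes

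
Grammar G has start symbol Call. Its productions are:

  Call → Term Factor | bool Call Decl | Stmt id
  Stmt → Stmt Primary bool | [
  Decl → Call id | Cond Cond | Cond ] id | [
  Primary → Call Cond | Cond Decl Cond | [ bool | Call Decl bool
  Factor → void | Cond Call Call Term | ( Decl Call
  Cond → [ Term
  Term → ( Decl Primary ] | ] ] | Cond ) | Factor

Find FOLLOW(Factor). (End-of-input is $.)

{ $, (, ), [, ], bool, id, void }

In Call → Term Factor: Factor is at the end, add FOLLOW(Call) = { $, (, ), [, ], bool, id, void }.
In Term → Factor: Factor is at the end, add FOLLOW(Term) = { $, (, ), [, ], bool, id, void }.
Union: FOLLOW(Factor) = { $, (, ), [, ], bool, id, void }.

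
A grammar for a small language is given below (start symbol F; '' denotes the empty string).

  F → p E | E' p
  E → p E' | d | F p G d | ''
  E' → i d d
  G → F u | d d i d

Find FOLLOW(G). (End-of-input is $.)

In E → F p G d: add FIRST(d) = { d }.
Union: FOLLOW(G) = { d }.

{ d }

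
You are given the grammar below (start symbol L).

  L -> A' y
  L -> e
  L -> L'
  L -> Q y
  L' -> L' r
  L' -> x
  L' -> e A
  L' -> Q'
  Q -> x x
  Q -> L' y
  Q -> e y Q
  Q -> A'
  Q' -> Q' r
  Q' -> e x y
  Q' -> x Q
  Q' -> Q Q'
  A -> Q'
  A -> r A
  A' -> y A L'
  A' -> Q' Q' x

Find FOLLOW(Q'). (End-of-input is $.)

In L' -> Q': Q' is at the end, add FOLLOW(L') = { $, e, r, x, y }.
In Q' -> Q' r: add FIRST(r) = { r }.
In Q' -> Q Q': Q' is at the end, add FOLLOW(Q') = { $, e, r, x, y }.
In A -> Q': Q' is at the end, add FOLLOW(A) = { $, e, r, x, y }.
In A' -> Q' Q' x: add FIRST(Q' x) = { e, x, y }.
In A' -> Q' Q' x: add FIRST(x) = { x }.
Union: FOLLOW(Q') = { $, e, r, x, y }.

{ $, e, r, x, y }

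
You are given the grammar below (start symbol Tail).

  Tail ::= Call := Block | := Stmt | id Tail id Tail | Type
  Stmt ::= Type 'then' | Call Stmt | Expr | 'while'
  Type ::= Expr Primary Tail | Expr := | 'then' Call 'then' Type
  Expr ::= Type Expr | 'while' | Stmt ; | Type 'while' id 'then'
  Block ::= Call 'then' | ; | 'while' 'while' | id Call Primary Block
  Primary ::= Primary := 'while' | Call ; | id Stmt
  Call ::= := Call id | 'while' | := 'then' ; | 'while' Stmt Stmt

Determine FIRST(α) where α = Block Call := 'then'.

Add FIRST(Block) = { 'while', :=, ;, id }; Block is not nullable, stop.

{ 'while', :=, ;, id }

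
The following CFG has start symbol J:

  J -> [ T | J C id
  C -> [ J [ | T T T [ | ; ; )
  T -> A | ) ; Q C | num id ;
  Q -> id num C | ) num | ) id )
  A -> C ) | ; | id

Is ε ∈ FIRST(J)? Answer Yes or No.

No nonterminal in this grammar is nullable.
No production of J has an RHS whose symbols are all nullable, so J is not nullable.

No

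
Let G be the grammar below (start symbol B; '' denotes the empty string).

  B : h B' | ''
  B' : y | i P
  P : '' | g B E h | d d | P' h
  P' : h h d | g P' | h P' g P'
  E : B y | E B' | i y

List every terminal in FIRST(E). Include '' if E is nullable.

{ h, i, y }

From E : B y: B nullable, take FIRST(B) ∪ {y} = { h, y }.
From E : E B': add FIRST(E) = { h, i, y }.
E : i y contributes {i}.
Union: FIRST(E) = { h, i, y }.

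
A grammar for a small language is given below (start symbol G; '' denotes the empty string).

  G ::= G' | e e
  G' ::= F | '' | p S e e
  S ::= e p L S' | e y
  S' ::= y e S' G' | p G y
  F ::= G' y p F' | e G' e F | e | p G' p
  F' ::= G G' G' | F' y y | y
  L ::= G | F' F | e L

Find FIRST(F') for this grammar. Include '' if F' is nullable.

From F' ::= G G' G': G, G', G' nullable, take FIRST(G) ∪ FIRST(G') ∪ FIRST(G') = { e, p, y }; also '' since the whole RHS is nullable.
From F' ::= F' y y: F' nullable, take FIRST(F') ∪ {y} = { e, p, y }.
F' ::= y contributes {y}.
Union: FIRST(F') = { e, p, y, '' }.

{ e, p, y, '' }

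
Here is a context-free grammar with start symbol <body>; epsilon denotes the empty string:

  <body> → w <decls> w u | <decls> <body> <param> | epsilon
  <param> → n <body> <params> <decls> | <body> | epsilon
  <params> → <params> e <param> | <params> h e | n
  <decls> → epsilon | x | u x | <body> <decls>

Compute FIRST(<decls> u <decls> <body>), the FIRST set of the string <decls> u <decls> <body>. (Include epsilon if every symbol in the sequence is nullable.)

Add FIRST(<decls>)\{epsilon} = { n, u, w, x }; <decls> is nullable, continue.
u is a terminal; add {u} and stop.

{ n, u, w, x }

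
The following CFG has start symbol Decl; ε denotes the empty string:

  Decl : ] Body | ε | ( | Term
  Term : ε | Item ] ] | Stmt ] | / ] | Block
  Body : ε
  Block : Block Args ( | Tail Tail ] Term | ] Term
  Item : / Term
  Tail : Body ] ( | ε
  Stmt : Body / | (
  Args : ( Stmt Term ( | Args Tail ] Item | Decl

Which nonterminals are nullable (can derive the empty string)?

Directly nullable (have an ε-production): Decl, Term, Body, Tail.
Args : Decl with every symbol nullable, so Args is nullable.
No other nonterminal has a production whose RHS symbols are all nullable.

{ Args, Body, Decl, Tail, Term }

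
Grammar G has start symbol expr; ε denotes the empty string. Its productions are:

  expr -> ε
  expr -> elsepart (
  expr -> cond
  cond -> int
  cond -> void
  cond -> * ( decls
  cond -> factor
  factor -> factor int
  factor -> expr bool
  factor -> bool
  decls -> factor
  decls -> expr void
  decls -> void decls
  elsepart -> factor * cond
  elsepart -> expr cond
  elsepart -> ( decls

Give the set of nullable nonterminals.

{ expr }

Directly nullable (have an ε-production): expr.
No other nonterminal has a production whose RHS symbols are all nullable.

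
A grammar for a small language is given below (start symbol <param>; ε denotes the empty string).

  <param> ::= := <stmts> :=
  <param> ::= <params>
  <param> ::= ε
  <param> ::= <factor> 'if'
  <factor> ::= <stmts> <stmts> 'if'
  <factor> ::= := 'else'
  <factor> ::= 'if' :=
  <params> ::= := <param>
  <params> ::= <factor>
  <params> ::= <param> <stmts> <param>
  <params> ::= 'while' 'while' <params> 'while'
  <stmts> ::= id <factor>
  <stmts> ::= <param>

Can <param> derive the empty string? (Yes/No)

Yes

<param> has an ε-production, so <param> ⇒ ε.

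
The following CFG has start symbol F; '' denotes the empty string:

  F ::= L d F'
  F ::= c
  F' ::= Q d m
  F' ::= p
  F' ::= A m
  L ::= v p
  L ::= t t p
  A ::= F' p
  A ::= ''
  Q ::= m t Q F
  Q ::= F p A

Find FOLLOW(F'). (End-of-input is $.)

{ $, c, d, p, t, v }

In F ::= L d F': F' is at the end, add FOLLOW(F) = { $, c, d, p, t, v }.
In A ::= F' p: add FIRST(p) = { p }.
Union: FOLLOW(F') = { $, c, d, p, t, v }.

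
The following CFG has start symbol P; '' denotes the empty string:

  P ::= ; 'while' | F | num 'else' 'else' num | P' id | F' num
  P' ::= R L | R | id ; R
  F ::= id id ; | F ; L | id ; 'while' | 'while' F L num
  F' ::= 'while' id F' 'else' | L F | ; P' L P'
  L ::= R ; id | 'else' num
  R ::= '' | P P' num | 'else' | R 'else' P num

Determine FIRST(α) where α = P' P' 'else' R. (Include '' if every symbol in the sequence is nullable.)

Add FIRST(P')\{''} = { 'else', 'while', ;, id, num }; P' is nullable, continue.
Add FIRST(P')\{''} = { 'else', 'while', ;, id, num }; P' is nullable, continue.
'else' is a terminal; add {'else'} and stop.

{ 'else', 'while', ;, id, num }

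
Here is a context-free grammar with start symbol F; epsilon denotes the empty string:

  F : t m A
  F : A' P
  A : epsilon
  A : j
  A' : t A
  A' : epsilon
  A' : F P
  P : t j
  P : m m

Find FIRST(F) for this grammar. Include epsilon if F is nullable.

F : t m A contributes {t}.
From F : A' P: A' nullable, take FIRST(A') ∪ FIRST(P) = { m, t }.
Union: FIRST(F) = { m, t }.

{ m, t }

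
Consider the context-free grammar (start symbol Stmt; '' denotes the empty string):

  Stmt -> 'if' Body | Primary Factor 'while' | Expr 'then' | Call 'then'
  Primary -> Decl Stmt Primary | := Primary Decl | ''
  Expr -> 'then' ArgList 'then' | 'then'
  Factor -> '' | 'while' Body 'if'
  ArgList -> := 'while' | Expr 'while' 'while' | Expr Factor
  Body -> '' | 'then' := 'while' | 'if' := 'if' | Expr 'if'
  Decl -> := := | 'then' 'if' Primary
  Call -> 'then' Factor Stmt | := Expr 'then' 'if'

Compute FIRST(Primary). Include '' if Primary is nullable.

{ 'then', :=, '' }

From Primary -> Decl Stmt Primary: add FIRST(Decl) = { 'then', := }.
Primary -> := Primary Decl contributes {:=}.
Primary -> '' contributes ''.
Union: FIRST(Primary) = { 'then', :=, '' }.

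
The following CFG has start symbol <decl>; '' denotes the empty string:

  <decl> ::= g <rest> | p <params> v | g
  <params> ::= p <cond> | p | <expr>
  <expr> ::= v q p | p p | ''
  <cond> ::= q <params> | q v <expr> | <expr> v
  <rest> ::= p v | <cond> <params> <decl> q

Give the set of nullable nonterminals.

{ <expr>, <params> }

Directly nullable (have an ''-production): <expr>.
<params> ::= <expr> with every symbol nullable, so <params> is nullable.
No other nonterminal has a production whose RHS symbols are all nullable.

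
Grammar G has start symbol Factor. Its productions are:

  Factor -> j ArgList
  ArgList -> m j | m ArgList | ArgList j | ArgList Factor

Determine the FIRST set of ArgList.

{ m }

ArgList -> m j contributes {m}.
ArgList -> m ArgList contributes {m}.
From ArgList -> ArgList j: add FIRST(ArgList) = { m }.
From ArgList -> ArgList Factor: add FIRST(ArgList) = { m }.
Union: FIRST(ArgList) = { m }.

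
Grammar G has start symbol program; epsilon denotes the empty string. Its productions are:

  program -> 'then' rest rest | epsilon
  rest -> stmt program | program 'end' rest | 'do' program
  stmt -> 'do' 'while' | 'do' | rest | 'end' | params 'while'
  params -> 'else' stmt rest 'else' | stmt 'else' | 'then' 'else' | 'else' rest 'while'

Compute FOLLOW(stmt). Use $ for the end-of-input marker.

{ $, 'do', 'else', 'end', 'then', 'while' }

In rest -> stmt program: add FIRST(program)\{epsilon} = { 'then' }.
  Since program is nullable, also add FOLLOW(rest) = { $, 'do', 'else', 'end', 'then', 'while' }.
In params -> 'else' stmt rest 'else': add FIRST(rest 'else') = { 'do', 'else', 'end', 'then' }.
In params -> stmt 'else': add FIRST('else') = { 'else' }.
Union: FOLLOW(stmt) = { $, 'do', 'else', 'end', 'then', 'while' }.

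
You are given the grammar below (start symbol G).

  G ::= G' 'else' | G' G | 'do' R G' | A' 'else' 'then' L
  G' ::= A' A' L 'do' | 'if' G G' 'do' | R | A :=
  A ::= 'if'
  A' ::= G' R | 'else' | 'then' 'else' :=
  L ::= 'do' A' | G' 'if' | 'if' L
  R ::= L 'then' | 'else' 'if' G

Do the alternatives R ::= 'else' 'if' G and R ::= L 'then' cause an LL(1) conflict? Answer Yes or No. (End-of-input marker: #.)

FIRST('else' 'if' G) = { 'else' } and FIRST(L 'then') = { 'do', 'else', 'if', 'then' }.
Both contain 'else', so the two alternatives are not disjoint — LL(1) conflict.

Yes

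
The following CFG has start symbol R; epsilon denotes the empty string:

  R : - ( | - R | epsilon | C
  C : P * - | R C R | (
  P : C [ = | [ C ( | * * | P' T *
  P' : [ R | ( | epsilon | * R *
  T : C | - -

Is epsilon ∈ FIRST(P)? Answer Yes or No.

No

Nullable nonterminals: P', R.
No production of P has an RHS whose symbols are all nullable, so P is not nullable.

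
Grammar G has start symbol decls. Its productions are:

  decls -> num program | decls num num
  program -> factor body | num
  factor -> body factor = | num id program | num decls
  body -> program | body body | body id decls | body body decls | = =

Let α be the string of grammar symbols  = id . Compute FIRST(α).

= is a terminal; add {=} and stop.

{ = }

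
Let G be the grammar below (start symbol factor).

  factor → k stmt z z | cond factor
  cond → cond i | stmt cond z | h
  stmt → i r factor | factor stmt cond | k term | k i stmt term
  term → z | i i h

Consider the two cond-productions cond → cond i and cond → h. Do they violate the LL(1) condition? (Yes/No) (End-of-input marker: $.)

Yes

FIRST(cond i) = { h, i, k } and FIRST(h) = { h }.
Both contain h, so the two alternatives are not disjoint — LL(1) conflict.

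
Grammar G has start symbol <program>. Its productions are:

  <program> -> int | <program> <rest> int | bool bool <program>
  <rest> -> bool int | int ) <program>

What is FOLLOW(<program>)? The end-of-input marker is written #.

<program> is the start symbol, so # ∈ FOLLOW(<program>).
In <program> -> <program> <rest> int: add FIRST(<rest> int) = { bool, int }.
In <program> -> bool bool <program>: <program> is at the end, add FOLLOW(<program>) = { #, bool, int }.
In <rest> -> int ) <program>: <program> is at the end, add FOLLOW(<rest>) = { int }.
Union: FOLLOW(<program>) = { #, bool, int }.

{ #, bool, int }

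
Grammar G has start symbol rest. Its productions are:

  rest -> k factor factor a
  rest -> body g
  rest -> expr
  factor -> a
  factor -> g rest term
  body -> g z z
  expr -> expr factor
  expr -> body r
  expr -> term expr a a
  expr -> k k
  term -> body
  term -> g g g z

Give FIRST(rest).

rest -> k factor factor a contributes {k}.
From rest -> body g: add FIRST(body) = { g }.
From rest -> expr: add FIRST(expr) = { g, k }.
Union: FIRST(rest) = { g, k }.

{ g, k }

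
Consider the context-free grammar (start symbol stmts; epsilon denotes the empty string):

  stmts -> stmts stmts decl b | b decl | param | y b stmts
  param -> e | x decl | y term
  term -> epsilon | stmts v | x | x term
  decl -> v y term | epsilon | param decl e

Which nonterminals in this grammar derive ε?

Directly nullable (have an epsilon-production): term, decl.
No other nonterminal has a production whose RHS symbols are all nullable.

{ decl, term }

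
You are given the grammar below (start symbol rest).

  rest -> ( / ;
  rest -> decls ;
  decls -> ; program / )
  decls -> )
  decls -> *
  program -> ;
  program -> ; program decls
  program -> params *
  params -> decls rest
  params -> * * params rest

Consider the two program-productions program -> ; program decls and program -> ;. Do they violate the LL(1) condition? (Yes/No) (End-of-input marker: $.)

Yes

FIRST(; program decls) = { ; } and FIRST(;) = { ; }.
Both contain ;, so the two alternatives are not disjoint — LL(1) conflict.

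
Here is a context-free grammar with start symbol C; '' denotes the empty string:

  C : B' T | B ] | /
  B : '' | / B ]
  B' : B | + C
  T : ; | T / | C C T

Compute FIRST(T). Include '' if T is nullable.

T : ; contributes {;}.
From T : T /: add FIRST(T) = { +, /, ;, ] }.
From T : C C T: add FIRST(C) = { +, /, ;, ] }.
Union: FIRST(T) = { +, /, ;, ] }.

{ +, /, ;, ] }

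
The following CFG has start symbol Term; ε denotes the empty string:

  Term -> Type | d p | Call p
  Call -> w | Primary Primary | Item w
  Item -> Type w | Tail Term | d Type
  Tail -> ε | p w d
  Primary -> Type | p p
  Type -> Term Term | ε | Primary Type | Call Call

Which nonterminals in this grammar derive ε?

{ Call, Item, Primary, Tail, Term, Type }

Directly nullable (have an ε-production): Tail, Type.
Primary -> Type with every symbol nullable, so Primary is nullable.
Call -> Primary Primary with every symbol nullable, so Call is nullable.
Term -> Type with every symbol nullable, so Term is nullable.
Item -> Tail Term with every symbol nullable, so Item is nullable.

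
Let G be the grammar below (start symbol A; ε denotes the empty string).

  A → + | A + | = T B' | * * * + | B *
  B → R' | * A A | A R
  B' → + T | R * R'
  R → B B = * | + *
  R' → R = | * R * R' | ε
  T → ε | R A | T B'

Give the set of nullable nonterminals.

Directly nullable (have an ε-production): R', T.
B → R' with every symbol nullable, so B is nullable.
No other nonterminal has a production whose RHS symbols are all nullable.

{ B, R', T }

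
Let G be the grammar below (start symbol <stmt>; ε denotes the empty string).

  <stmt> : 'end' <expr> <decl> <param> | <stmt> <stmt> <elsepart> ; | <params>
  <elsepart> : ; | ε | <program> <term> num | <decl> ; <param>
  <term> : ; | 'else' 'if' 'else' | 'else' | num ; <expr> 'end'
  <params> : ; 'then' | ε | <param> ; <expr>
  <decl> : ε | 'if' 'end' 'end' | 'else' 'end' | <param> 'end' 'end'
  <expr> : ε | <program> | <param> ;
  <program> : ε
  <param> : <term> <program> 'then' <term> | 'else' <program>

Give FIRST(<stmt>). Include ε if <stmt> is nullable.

<stmt> : 'end' <expr> <decl> <param> contributes {'end'}.
From <stmt> : <stmt> <stmt> <elsepart> ;: <stmt>, <stmt>, <elsepart> nullable, take FIRST(<stmt>) ∪ FIRST(<stmt>) ∪ FIRST(<elsepart>) ∪ {;} = { 'else', 'end', 'if', ;, num }.
From <stmt> : <params>: add FIRST(<params>) = { 'else', ;, num, ε } (including ε since <params> is nullable).
Union: FIRST(<stmt>) = { 'else', 'end', 'if', ;, num, ε }.

{ 'else', 'end', 'if', ;, num, ε }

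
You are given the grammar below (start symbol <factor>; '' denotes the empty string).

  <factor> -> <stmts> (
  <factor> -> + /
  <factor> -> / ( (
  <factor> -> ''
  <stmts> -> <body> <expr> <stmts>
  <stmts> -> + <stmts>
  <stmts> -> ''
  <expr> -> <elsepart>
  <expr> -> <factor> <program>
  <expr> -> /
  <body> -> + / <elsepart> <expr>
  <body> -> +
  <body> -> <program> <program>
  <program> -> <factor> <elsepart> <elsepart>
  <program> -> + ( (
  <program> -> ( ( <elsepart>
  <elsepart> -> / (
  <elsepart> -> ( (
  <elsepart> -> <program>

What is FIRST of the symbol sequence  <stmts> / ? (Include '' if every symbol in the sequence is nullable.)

{ (, +, / }

Add FIRST(<stmts>)\{''} = { (, +, / }; <stmts> is nullable, continue.
/ is a terminal; add {/} and stop.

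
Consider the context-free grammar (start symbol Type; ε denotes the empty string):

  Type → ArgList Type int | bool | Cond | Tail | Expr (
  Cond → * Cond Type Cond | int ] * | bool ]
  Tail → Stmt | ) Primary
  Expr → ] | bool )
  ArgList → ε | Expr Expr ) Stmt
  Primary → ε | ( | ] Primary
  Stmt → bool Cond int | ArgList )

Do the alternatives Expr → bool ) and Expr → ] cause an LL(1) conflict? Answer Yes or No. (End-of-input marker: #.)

No

FIRST(bool )) = { bool } and FIRST(]) = { ] }.
The FIRST sets are disjoint and neither alternative is nullable — no conflict.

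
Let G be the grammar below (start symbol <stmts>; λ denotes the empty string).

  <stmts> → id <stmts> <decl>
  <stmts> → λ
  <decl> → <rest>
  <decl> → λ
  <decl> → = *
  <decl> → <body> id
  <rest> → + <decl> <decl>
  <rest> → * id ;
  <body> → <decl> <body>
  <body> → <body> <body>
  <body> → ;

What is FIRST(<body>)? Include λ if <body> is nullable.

{ *, +, ;, = }

From <body> → <decl> <body>: <decl> nullable, take FIRST(<decl>) ∪ FIRST(<body>) = { *, +, ;, = }.
From <body> → <body> <body>: add FIRST(<body>) = { *, +, ;, = }.
<body> → ; contributes {;}.
Union: FIRST(<body>) = { *, +, ;, = }.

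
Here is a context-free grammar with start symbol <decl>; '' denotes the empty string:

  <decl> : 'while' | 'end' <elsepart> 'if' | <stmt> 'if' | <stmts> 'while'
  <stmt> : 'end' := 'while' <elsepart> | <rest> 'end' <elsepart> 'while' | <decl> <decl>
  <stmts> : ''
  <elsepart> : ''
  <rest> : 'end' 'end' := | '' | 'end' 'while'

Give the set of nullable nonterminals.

Directly nullable (have an ''-production): <stmts>, <elsepart>, <rest>.
No other nonterminal has a production whose RHS symbols are all nullable.

{ <elsepart>, <rest>, <stmts> }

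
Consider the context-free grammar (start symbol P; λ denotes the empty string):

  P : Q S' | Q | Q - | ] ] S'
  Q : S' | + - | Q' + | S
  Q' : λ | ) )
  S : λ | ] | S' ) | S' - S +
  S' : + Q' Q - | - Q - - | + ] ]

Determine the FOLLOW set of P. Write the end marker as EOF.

P is the start symbol, so EOF ∈ FOLLOW(P).
Union: FOLLOW(P) = { EOF }.

{ EOF }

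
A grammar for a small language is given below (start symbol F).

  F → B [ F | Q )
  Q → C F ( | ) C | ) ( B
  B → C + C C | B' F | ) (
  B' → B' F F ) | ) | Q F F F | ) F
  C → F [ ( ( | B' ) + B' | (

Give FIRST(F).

{ (, ) }

From F → B [ F: add FIRST(B) = { (, ) }.
From F → Q ): add FIRST(Q) = { (, ) }.
Union: FIRST(F) = { (, ) }.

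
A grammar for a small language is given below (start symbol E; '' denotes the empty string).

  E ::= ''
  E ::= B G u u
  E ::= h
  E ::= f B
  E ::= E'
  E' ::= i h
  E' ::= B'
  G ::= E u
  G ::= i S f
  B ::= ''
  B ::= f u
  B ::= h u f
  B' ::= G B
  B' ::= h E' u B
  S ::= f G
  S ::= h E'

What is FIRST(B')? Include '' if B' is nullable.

{ f, h, i, u }

From B' ::= G B: add FIRST(G) = { f, h, i, u }.
B' ::= h E' u B contributes {h}.
Union: FIRST(B') = { f, h, i, u }.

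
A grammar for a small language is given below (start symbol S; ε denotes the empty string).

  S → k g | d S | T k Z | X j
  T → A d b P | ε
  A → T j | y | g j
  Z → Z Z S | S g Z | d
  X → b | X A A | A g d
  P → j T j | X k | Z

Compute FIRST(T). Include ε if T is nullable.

{ g, j, y, ε }

From T → A d b P: add FIRST(A) = { g, j, y }.
T → ε contributes ε.
Union: FIRST(T) = { g, j, y, ε }.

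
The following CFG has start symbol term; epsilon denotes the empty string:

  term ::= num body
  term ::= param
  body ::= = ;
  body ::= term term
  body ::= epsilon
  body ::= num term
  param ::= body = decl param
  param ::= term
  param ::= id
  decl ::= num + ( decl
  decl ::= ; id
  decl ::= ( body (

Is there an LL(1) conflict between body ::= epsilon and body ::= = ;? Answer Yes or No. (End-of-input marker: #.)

Yes

FIRST(epsilon) = { epsilon } and FIRST(= ;) = { = }.
The first alternative is nullable and FOLLOW(body) = { #, (, =, id, num } shares = with FIRST of the second — conflict.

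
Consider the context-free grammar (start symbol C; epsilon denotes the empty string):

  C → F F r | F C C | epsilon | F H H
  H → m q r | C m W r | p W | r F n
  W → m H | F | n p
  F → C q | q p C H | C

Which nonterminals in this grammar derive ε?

Directly nullable (have an epsilon-production): C.
F → C with every symbol nullable, so F is nullable.
W → F with every symbol nullable, so W is nullable.
No other nonterminal has a production whose RHS symbols are all nullable.

{ C, F, W }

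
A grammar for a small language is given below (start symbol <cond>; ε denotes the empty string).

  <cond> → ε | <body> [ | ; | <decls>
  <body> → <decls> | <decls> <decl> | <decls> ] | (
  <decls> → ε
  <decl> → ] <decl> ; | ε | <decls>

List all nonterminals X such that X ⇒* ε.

Directly nullable (have an ε-production): <cond>, <decls>, <decl>.
<body> → <decls> with every symbol nullable, so <body> is nullable.

{ <body>, <cond>, <decl>, <decls> }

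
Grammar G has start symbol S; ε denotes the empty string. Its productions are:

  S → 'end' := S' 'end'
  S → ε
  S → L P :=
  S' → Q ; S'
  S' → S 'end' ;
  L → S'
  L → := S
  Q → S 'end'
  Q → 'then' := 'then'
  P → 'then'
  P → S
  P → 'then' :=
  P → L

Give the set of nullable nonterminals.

Directly nullable (have an ε-production): S.
P → S with every symbol nullable, so P is nullable.
No other nonterminal has a production whose RHS symbols are all nullable.

{ P, S }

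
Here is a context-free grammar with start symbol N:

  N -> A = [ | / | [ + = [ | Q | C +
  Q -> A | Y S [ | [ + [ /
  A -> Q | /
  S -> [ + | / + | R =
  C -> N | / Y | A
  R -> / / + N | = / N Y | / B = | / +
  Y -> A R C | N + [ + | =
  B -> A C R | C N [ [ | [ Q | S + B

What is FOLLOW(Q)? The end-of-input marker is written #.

In N -> Q: Q is at the end, add FOLLOW(N) = { #, +, /, =, [ }.
In A -> Q: Q is at the end, add FOLLOW(A) = { #, +, /, =, [ }.
In B -> [ Q: Q is at the end, add FOLLOW(B) = { = }.
Union: FOLLOW(Q) = { #, +, /, =, [ }.

{ #, +, /, =, [ }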